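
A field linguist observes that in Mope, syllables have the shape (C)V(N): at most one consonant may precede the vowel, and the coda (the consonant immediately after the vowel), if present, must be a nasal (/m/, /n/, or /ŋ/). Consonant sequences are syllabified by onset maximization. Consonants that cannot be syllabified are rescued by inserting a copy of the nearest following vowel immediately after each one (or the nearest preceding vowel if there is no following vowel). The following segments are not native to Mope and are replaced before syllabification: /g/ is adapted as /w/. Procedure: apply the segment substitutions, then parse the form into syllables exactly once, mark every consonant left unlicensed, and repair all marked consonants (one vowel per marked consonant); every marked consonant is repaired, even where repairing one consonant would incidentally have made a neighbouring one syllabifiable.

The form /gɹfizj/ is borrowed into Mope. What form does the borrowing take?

Substitution: /g/ → /w/, giving /wɹfizj/.
Under (C)V(N), the unsyllabifiable consonants are /w/, /ɹ/, /z/, /j/ (only a nasal (/m/, /n/, or /ŋ/) is licensed in coda position; onsets are limited to one consonant).
Inserting the epenthetic vowel yields /w/ → /wi/, /ɹ/ → /ɹi/, /z/ → /zi/, /j/ → /ji/.

wiɹifiziji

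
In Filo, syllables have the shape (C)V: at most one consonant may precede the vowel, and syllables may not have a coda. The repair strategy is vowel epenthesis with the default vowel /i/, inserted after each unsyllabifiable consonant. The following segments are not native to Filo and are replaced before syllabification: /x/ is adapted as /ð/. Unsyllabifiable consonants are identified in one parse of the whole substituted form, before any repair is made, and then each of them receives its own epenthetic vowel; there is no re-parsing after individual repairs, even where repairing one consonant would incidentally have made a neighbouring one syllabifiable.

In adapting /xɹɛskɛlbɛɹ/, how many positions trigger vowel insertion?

4

After substitution the input is /ðɹɛskɛlbɛɹ/.
The unsyllabifiable consonants are /ð/, /s/, /l/, /ɹ/; each receives one epenthetic vowel.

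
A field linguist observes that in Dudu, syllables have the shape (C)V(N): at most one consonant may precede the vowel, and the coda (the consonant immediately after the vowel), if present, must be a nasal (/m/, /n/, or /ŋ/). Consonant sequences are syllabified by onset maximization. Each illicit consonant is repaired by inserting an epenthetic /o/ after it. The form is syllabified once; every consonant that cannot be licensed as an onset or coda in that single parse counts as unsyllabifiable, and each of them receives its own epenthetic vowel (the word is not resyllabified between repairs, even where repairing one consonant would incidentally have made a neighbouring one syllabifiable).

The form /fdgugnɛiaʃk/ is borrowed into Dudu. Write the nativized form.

fodogugonɛiaʃoko

The consonants /f/, /d/, /g/, /ʃ/, /k/ cannot be parsed into a legal (C)V(N) syllable (only a nasal (/m/, /n/, or /ŋ/) is licensed in coda position; onsets are limited to one consonant).
Inserting the epenthetic vowel yields /f/ → /fo/, /d/ → /do/, /g/ → /go/, /ʃ/ → /ʃo/, /k/ → /ko/.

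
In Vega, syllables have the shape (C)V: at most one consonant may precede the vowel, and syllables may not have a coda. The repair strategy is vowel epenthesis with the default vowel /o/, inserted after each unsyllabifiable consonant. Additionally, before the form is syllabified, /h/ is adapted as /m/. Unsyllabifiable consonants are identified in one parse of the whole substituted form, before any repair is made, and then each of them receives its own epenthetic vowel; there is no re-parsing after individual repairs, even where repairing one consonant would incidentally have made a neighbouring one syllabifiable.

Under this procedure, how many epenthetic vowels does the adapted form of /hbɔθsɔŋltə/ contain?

4

After substitution the input is /mbɔθsɔŋltə/.
The unsyllabifiable consonants are /m/, /θ/, /ŋ/, /l/; each receives one epenthetic vowel.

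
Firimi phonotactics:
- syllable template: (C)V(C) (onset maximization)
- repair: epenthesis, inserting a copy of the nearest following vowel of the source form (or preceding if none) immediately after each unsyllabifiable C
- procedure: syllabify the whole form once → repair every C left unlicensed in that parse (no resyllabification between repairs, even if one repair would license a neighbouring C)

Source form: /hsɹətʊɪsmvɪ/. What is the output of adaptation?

həsəɹətʊɪsmɪvɪ

The consonants /h/, /s/, /m/ cannot be parsed into a legal (C)V(C) syllable (at most one coda consonant is licensed; onsets are limited to one consonant).
Epenthesis after each stranded consonant: /h/ → /hə/, /s/ → /sə/, /m/ → /mɪ/.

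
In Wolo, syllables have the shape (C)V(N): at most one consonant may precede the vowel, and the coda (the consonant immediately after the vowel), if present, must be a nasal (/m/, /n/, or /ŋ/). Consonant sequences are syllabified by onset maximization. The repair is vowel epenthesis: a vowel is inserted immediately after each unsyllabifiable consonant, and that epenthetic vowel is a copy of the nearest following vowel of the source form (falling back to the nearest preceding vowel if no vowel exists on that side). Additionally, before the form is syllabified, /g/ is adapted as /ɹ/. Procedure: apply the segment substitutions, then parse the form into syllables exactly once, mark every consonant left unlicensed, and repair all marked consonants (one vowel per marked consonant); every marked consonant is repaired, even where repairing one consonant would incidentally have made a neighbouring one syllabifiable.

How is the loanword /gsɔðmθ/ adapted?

ɹɔsɔðɔmɔθɔ

Substitution: /g/ → /ɹ/, giving /ɹsɔðmθ/.
Syllabifying with onset maximization leaves /ɹ/, /ð/, /m/, /θ/ stranded (only a nasal (/m/, /n/, or /ŋ/) is licensed in coda position; onsets are limited to one consonant).
Inserting the epenthetic vowel yields /ɹ/ → /ɹɔ/, /ð/ → /ðɔ/, /m/ → /mɔ/, /θ/ → /θɔ/.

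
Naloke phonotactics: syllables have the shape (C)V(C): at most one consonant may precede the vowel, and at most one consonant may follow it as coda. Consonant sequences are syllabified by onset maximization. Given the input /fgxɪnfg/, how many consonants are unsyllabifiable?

Syllabifying with onset maximization leaves /f/, /g/, /f/, /g/ stranded (at most one coda consonant is licensed; onsets are limited to one consonant).

4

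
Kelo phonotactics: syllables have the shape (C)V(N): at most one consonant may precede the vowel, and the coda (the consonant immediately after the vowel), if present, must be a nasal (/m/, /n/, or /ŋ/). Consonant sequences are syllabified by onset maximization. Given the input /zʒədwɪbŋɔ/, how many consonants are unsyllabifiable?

3

Syllabifying with onset maximization leaves /z/, /d/, /b/ stranded (only a nasal (/m/, /n/, or /ŋ/) is licensed in coda position; onsets are limited to one consonant).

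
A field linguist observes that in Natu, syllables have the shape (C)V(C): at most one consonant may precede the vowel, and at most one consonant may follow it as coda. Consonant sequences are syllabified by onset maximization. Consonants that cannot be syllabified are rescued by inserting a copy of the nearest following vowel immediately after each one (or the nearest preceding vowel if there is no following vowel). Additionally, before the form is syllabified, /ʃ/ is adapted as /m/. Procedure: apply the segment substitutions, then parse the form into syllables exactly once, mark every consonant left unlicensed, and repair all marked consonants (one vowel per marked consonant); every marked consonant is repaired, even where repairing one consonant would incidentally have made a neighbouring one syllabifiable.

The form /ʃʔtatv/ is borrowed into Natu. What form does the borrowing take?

maʔatatva

Substitution: /ʃ/ → /m/, giving /mʔtatv/.
Under (C)V(C), the unsyllabifiable consonants are /m/, /ʔ/, /v/ (at most one coda consonant is licensed; onsets are limited to one consonant).
Epenthesis after each stranded consonant: /m/ → /ma/, /ʔ/ → /ʔa/, /v/ → /va/.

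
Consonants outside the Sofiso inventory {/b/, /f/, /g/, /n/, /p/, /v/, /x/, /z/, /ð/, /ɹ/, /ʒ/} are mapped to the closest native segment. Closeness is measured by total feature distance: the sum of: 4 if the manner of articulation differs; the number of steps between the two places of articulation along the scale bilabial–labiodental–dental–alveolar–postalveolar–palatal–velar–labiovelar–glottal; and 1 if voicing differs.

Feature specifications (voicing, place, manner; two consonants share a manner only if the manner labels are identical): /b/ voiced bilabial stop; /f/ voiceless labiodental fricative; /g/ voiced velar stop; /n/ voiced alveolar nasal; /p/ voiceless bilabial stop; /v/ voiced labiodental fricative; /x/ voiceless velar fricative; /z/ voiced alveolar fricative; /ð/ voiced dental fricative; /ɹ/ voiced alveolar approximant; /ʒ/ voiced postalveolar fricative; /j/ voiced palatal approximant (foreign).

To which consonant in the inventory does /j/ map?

ɹ

/ɹ/ is closest: same manner (approximant), place distance 2 (palatal→alveolar), same voicing; total 2. Next closest is /g/ at distance 5.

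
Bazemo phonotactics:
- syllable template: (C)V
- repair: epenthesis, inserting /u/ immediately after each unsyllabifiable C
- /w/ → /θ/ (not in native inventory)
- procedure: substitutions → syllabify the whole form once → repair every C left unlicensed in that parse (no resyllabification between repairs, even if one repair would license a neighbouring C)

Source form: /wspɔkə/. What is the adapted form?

θusupɔkə

Substitution: /w/ → /θ/, giving /θspɔkə/.
Syllabifying with onset maximization leaves /θ/, /s/ stranded (no codas are permitted; onsets are limited to one consonant).
Inserting the epenthetic vowel yields /θ/ → /θu/, /s/ → /su/.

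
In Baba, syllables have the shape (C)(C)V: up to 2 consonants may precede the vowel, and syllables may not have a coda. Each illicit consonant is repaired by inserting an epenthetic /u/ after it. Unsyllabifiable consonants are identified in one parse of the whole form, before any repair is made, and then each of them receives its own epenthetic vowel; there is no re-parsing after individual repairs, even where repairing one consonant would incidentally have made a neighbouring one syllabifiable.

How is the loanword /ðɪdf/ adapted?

The consonants /d/, /f/ cannot be parsed into a legal (C)(C)V syllable (no codas are permitted; onsets may contain at most 2 consonants).
Inserting the epenthetic vowel yields /d/ → /du/, /f/ → /fu/.

ðɪdufu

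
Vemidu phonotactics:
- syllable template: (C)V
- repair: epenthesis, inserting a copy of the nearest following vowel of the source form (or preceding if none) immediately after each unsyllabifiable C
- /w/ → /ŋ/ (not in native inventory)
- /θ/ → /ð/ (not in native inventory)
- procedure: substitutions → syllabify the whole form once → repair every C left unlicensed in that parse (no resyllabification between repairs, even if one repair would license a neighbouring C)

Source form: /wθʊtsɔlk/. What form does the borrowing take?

Substitution: /w/ → /ŋ/, /θ/ → /ð/, giving /ŋðʊtsɔlk/.
Syllabifying with onset maximization leaves /ŋ/, /t/, /l/, /k/ stranded (no codas are permitted; onsets are limited to one consonant).
Inserting the epenthetic vowel yields /ŋ/ → /ŋʊ/, /t/ → /tɔ/, /l/ → /lɔ/, /k/ → /kɔ/.

ŋʊðʊtɔsɔlɔkɔ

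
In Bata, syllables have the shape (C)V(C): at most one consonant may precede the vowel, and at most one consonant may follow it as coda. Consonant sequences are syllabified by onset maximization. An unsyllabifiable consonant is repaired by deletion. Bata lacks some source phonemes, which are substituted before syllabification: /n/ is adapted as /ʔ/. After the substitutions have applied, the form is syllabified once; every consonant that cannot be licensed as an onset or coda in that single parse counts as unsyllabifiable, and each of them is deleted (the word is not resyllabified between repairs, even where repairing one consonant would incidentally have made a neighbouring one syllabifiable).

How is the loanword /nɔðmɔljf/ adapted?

Substitution: /n/ → /ʔ/, giving /ʔɔðmɔljf/.
The consonants /j/, /f/ cannot be parsed into a legal (C)V(C) syllable (at most one coda consonant is licensed; onsets are limited to one consonant).
Deletion applies to /j/, /f/.

ʔɔðmɔl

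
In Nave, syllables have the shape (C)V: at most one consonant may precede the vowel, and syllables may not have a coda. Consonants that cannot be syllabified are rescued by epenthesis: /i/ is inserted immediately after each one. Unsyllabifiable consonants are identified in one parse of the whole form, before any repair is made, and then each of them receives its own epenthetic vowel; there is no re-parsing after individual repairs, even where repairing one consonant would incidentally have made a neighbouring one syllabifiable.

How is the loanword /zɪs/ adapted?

zɪsi

Syllabifying with onset maximization leaves /s/ stranded (no codas are permitted; onsets are limited to one consonant).
Inserting the epenthetic vowel yields /s/ → /si/.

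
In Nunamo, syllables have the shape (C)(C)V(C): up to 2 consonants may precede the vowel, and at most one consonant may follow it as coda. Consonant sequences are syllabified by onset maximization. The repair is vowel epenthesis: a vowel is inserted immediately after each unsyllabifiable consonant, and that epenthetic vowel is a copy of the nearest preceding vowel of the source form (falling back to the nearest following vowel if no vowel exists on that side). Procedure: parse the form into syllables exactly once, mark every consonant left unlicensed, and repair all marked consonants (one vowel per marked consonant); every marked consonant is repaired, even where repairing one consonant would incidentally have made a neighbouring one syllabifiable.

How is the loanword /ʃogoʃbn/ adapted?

Syllabifying with onset maximization leaves /b/, /n/ stranded (at most one coda consonant is licensed; onsets may contain at most 2 consonants).
Inserting the epenthetic vowel yields /b/ → /bo/, /n/ → /no/.

ʃogoʃbono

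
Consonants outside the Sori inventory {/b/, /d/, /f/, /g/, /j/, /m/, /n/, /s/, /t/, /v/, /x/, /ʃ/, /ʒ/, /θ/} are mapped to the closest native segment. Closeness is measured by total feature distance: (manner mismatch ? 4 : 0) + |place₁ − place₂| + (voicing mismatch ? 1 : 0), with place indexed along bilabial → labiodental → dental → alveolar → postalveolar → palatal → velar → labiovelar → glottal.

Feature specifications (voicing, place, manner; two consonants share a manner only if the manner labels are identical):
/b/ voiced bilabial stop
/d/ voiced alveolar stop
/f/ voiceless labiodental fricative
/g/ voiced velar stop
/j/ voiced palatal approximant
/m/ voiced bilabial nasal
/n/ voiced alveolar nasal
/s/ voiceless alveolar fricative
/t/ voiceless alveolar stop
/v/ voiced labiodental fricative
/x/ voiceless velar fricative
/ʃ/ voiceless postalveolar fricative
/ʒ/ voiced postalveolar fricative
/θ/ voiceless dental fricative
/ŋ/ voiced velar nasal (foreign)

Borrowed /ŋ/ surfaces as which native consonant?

n

/n/ is closest: same manner (nasal), place distance 3 (velar→alveolar), same voicing; total 3. Next closest is /g/ at distance 4.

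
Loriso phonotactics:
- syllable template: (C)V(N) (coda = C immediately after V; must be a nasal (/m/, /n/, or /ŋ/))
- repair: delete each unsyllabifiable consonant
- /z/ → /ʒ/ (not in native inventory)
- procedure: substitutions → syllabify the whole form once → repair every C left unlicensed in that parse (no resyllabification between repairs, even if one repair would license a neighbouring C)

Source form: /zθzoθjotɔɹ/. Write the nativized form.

ʒojotɔ

Substitution: /z/ → /ʒ/, giving /ʒθʒoθjotɔɹ/.
Syllabifying with onset maximization leaves /ʒ/, /θ/, /θ/, /ɹ/ stranded (only a nasal (/m/, /n/, or /ŋ/) is licensed in coda position; onsets are limited to one consonant).
Deleting the stranded consonants removes /ʒ/, /θ/, /θ/, /ɹ/.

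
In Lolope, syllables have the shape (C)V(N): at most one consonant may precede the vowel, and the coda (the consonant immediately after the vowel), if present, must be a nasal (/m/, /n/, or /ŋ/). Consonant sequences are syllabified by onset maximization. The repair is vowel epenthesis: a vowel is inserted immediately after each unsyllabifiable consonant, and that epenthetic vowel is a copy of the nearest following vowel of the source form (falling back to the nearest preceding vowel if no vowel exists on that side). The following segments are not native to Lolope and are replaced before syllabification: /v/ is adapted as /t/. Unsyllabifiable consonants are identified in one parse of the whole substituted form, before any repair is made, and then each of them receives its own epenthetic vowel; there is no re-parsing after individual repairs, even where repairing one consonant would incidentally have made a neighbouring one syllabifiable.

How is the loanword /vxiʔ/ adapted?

tixiʔi

Substitution: /v/ → /t/, giving /txiʔ/.
The consonants /t/, /ʔ/ cannot be parsed into a legal (C)V(N) syllable (only a nasal (/m/, /n/, or /ŋ/) is licensed in coda position; onsets are limited to one consonant).
Inserting the epenthetic vowel yields /t/ → /ti/, /ʔ/ → /ʔi/.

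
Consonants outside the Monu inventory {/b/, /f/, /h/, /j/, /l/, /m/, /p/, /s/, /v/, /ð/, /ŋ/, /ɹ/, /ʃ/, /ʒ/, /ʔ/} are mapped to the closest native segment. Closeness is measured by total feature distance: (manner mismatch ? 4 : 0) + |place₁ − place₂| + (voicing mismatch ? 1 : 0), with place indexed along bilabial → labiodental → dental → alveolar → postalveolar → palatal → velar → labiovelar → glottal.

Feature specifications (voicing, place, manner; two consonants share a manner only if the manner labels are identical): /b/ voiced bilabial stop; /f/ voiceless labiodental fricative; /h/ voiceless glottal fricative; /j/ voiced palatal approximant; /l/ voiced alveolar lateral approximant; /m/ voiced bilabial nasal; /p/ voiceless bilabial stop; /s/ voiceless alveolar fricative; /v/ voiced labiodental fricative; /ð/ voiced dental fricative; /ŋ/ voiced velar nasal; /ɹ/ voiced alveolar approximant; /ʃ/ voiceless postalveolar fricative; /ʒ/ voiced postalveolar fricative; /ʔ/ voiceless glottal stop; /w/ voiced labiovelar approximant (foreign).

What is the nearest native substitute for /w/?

/j/ is closest: same manner (approximant), place distance 2 (labiovelar→palatal), same voicing; total 2. Next closest is /ɹ/ at distance 4.

j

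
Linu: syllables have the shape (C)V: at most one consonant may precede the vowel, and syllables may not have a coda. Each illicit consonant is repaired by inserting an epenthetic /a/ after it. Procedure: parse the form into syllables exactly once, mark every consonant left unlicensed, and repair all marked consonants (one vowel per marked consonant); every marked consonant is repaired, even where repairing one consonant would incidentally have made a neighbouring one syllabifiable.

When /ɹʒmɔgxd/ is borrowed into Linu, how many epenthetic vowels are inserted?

5

The unsyllabifiable consonants are /ɹ/, /ʒ/, /g/, /x/, /d/; each receives one epenthetic vowel.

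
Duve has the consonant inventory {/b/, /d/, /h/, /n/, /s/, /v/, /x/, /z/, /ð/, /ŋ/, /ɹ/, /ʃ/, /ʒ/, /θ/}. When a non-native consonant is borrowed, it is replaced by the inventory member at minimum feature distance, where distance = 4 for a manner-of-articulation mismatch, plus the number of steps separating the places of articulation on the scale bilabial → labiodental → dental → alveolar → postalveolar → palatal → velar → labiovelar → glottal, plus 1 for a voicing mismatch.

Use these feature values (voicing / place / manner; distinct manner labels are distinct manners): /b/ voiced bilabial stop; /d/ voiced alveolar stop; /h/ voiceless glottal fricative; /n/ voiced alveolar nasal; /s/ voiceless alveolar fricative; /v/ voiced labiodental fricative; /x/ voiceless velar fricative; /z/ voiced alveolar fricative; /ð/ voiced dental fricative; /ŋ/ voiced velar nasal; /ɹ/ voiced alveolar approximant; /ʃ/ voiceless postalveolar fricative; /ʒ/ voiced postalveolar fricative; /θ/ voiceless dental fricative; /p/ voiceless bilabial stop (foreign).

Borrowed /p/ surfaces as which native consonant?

/b/ is closest: same manner (stop), place distance 0 (bilabial→bilabial), voicing differs (+1); total 1. Next closest is /d/ at distance 4.

b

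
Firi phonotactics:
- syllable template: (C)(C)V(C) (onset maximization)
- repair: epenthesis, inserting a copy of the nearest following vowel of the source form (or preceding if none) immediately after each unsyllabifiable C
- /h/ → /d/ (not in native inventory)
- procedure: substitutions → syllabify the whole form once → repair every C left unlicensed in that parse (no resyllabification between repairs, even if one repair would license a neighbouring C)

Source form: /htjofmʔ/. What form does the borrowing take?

dotjofmoʔo

Substitution: /h/ → /d/, giving /dtjofmʔ/.
Under (C)(C)V(C), the unsyllabifiable consonants are /d/, /m/, /ʔ/ (at most one coda consonant is licensed; onsets may contain at most 2 consonants).
Inserting the epenthetic vowel yields /d/ → /do/, /m/ → /mo/, /ʔ/ → /ʔo/.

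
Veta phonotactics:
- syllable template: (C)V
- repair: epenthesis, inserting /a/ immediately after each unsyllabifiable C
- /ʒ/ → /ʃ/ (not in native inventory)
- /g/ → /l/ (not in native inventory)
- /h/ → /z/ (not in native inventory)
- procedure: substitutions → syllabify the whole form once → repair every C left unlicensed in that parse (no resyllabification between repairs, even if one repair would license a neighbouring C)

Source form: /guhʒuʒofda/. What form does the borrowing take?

luzaʃuʃofada

Substitution: /g/ → /l/, /h/ → /z/, /ʒ/ → /ʃ/, giving /luzʃuʃofda/.
Syllabifying with onset maximization leaves /z/, /f/ stranded (no codas are permitted; onsets are limited to one consonant).
Inserting the epenthetic vowel yields /z/ → /za/, /f/ → /fa/.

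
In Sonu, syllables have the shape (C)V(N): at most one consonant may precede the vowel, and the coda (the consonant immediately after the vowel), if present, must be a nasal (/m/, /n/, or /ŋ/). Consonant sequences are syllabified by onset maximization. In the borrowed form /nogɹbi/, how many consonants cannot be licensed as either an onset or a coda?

2

The consonants /g/, /ɹ/ cannot be parsed into a legal (C)V(N) syllable (only a nasal (/m/, /n/, or /ŋ/) is licensed in coda position; onsets are limited to one consonant).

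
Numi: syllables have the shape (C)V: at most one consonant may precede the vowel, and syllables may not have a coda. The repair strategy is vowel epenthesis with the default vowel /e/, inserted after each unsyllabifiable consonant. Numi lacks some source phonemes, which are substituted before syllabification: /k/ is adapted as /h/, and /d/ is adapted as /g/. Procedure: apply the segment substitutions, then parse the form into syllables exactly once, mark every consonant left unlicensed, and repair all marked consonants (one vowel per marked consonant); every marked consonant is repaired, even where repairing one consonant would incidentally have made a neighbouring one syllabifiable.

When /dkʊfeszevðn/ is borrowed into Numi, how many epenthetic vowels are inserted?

5

After substitution the input is /ghʊfeszevðn/.
The unsyllabifiable consonants are /g/, /s/, /v/, /ð/, /n/; each receives one epenthetic vowel.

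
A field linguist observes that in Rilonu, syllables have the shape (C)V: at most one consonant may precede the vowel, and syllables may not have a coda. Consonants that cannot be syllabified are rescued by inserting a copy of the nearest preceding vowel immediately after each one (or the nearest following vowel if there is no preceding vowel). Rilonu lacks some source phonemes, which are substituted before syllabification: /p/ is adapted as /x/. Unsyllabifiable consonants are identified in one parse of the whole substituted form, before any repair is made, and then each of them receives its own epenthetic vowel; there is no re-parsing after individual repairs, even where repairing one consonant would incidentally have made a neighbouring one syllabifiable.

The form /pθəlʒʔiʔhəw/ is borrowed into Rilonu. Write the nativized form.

xəθələʒəʔiʔihəwə

Substitution: /p/ → /x/, giving /xθəlʒʔiʔhəw/.
The consonants /x/, /l/, /ʒ/, /ʔ/, /w/ cannot be parsed into a legal (C)V syllable (no codas are permitted; onsets are limited to one consonant).
Each unlicensed consonant becomes the onset of a new syllable: /x/ → /xə/, /l/ → /lə/, /ʒ/ → /ʒə/, /ʔ/ → /ʔi/, /w/ → /wə/.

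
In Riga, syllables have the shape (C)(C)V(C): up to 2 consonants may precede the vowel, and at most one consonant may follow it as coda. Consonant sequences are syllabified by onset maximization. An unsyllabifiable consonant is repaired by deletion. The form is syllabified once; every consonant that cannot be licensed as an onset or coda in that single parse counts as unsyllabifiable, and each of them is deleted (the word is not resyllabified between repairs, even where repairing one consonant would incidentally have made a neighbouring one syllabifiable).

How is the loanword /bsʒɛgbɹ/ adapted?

Syllabifying with onset maximization leaves /b/, /b/, /ɹ/ stranded (at most one coda consonant is licensed; onsets may contain at most 2 consonants).
Deletion applies to /b/, /b/, /ɹ/.

sʒɛg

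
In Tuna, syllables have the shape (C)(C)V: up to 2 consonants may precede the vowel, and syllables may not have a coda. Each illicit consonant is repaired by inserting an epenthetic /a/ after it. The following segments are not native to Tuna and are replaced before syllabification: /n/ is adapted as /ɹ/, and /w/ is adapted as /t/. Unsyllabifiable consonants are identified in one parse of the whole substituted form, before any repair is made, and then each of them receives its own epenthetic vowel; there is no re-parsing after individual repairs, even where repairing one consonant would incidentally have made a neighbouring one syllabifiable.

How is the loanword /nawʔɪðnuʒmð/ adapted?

ɹatʔɪðɹuʒamaða

Substitution: /n/ → /ɹ/, /w/ → /t/, giving /ɹatʔɪðɹuʒmð/.
Under (C)(C)V, the unsyllabifiable consonants are /ʒ/, /m/, /ð/ (no codas are permitted; onsets may contain at most 2 consonants).
Each unlicensed consonant becomes the onset of a new syllable: /ʒ/ → /ʒa/, /m/ → /ma/, /ð/ → /ða/.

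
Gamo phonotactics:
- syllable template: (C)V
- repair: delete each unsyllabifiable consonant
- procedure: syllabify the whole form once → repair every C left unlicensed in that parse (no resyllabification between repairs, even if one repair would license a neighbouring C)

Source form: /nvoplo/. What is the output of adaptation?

volo

The consonants /n/, /p/ cannot be parsed into a legal (C)V syllable (no codas are permitted; onsets are limited to one consonant).
Each unlicensed consonant is deleted: /n/, /p/.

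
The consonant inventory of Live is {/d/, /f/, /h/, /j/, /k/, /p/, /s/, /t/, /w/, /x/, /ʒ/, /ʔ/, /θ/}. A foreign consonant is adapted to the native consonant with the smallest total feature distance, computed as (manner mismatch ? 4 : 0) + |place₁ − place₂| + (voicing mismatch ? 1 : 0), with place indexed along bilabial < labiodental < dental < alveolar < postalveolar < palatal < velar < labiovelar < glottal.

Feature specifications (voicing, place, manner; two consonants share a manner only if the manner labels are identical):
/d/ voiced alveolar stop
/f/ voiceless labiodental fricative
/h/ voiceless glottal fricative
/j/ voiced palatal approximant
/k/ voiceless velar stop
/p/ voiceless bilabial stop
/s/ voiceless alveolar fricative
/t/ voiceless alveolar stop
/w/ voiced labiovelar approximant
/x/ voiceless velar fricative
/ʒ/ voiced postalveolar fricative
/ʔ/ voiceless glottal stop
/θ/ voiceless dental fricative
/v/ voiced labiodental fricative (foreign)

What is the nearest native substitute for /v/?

/f/ is closest: same manner (fricative), place distance 0 (labiodental→labiodental), voicing differs (+1); total 1. Next closest is /θ/ at distance 2.

f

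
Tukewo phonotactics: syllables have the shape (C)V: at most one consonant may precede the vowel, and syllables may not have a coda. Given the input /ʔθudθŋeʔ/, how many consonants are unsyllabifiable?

Under (C)V, the unsyllabifiable consonants are /ʔ/, /d/, /θ/, /ʔ/ (no codas are permitted; onsets are limited to one consonant).

4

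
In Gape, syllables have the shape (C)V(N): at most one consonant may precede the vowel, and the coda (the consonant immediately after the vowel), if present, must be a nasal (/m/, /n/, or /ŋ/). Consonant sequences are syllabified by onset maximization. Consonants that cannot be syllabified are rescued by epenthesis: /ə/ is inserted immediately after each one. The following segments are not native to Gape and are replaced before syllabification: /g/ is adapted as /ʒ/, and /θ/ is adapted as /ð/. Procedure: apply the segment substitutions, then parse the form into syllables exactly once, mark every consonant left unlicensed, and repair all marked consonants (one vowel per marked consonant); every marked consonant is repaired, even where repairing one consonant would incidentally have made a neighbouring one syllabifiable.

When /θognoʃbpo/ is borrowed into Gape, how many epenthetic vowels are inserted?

3

After substitution the input is /ðoʒnoʃbpo/.
The unsyllabifiable consonants are /ʒ/, /ʃ/, /b/; each receives one epenthetic vowel.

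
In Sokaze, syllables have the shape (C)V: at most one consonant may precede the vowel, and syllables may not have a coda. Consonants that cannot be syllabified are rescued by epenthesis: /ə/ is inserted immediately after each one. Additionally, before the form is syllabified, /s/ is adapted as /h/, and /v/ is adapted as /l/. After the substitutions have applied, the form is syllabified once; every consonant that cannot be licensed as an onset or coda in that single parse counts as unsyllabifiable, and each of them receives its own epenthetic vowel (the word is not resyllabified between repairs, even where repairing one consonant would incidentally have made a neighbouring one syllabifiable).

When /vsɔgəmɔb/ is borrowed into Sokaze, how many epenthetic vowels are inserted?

2

After substitution the input is /lhɔgəmɔb/.
The unsyllabifiable consonants are /l/, /b/; each receives one epenthetic vowel.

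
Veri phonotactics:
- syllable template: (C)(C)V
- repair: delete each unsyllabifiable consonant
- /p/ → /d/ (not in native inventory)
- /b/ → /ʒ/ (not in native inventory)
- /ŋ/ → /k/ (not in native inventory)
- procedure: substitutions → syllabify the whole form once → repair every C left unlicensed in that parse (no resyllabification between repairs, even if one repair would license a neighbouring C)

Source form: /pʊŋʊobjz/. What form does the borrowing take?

Substitution: /p/ → /d/, /ŋ/ → /k/, /b/ → /ʒ/, giving /dʊkʊoʒjz/.
The consonants /ʒ/, /j/, /z/ cannot be parsed into a legal (C)(C)V syllable (no codas are permitted; onsets may contain at most 2 consonants).
Deletion applies to /ʒ/, /j/, /z/.

dʊkʊo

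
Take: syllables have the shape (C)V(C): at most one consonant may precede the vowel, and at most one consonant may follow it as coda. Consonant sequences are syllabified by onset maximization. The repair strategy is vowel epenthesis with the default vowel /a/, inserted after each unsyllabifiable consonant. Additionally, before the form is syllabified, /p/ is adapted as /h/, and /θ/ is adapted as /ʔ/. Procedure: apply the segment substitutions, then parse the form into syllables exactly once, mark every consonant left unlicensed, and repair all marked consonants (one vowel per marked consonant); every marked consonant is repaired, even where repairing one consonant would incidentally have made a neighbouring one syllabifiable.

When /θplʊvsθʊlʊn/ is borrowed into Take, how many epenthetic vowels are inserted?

After substitution the input is /ʔhlʊvsʔʊlʊn/.
The unsyllabifiable consonants are /ʔ/, /h/, /s/; each receives one epenthetic vowel.

3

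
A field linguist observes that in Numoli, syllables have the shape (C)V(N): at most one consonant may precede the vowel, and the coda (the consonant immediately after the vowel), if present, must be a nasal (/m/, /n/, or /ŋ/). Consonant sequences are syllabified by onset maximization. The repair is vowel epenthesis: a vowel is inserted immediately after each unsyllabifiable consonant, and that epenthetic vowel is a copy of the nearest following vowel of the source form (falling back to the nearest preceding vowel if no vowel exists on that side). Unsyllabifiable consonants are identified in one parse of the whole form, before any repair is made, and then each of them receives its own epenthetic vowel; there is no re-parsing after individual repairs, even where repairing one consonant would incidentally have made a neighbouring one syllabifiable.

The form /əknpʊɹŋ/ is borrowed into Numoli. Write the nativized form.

Under (C)V(N), the unsyllabifiable consonants are /k/, /n/, /ɹ/, /ŋ/ (only a nasal (/m/, /n/, or /ŋ/) is licensed in coda position; onsets are limited to one consonant).
Inserting the epenthetic vowel yields /k/ → /kʊ/, /n/ → /nʊ/, /ɹ/ → /ɹʊ/, /ŋ/ → /ŋʊ/.

əkʊnʊpʊɹʊŋʊ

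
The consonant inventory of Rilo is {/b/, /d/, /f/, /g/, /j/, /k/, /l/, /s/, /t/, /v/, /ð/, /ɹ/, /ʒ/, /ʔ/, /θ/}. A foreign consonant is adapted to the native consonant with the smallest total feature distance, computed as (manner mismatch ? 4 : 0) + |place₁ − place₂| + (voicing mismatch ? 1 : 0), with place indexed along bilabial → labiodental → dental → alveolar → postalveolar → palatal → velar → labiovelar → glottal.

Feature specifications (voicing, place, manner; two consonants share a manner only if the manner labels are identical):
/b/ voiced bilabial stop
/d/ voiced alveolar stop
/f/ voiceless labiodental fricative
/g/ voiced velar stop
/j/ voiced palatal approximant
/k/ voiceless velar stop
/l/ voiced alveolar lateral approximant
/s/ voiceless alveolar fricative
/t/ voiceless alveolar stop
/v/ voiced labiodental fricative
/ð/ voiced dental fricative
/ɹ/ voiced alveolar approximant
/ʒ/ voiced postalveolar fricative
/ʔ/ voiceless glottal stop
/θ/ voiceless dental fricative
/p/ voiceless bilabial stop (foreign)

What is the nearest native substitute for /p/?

/b/ is closest: same manner (stop), place distance 0 (bilabial→bilabial), voicing differs (+1); total 1. Next closest is /t/ at distance 3.

b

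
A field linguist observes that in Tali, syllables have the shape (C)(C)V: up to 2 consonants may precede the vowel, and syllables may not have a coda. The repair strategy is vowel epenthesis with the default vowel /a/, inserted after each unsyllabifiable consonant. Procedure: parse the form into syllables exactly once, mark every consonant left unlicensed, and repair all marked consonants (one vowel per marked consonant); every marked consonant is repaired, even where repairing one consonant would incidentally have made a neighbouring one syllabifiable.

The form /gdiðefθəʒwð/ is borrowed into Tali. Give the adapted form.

Syllabifying with onset maximization leaves /ʒ/, /w/, /ð/ stranded (no codas are permitted; onsets may contain at most 2 consonants).
Epenthesis after each stranded consonant: /ʒ/ → /ʒa/, /w/ → /wa/, /ð/ → /ða/.

gdiðefθəʒawaða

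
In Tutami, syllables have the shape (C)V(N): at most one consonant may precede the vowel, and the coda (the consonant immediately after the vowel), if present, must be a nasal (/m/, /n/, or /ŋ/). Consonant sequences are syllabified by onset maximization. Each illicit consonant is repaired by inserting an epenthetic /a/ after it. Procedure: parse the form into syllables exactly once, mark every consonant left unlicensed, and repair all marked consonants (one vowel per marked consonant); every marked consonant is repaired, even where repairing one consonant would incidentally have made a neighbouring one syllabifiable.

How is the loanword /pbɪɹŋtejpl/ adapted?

pabɪɹaŋatejapala

Syllabifying with onset maximization leaves /p/, /ɹ/, /ŋ/, /j/, /p/, /l/ stranded (only a nasal (/m/, /n/, or /ŋ/) is licensed in coda position; onsets are limited to one consonant).
Epenthesis after each stranded consonant: /p/ → /pa/, /ɹ/ → /ɹa/, /ŋ/ → /ŋa/, /j/ → /ja/, /p/ → /pa/, /l/ → /la/.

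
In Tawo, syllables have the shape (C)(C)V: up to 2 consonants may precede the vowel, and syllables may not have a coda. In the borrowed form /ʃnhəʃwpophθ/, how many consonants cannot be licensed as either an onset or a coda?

5

The consonants /ʃ/, /ʃ/, /p/, /h/, /θ/ cannot be parsed into a legal (C)(C)V syllable (no codas are permitted; onsets may contain at most 2 consonants).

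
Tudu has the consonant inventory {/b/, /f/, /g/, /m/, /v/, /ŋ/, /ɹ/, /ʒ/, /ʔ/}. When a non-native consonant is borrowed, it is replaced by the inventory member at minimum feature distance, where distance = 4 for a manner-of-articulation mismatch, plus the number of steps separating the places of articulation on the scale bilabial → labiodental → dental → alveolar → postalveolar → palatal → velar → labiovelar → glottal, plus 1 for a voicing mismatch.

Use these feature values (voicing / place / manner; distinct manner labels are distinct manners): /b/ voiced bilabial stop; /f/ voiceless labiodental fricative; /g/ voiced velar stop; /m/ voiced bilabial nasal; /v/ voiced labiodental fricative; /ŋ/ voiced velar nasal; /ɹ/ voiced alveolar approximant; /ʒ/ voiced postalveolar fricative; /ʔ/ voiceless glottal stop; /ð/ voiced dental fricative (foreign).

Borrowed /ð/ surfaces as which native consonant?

v

/v/ is closest: same manner (fricative), place distance 1 (dental→labiodental), same voicing; total 1. Next closest is /f/ at distance 2.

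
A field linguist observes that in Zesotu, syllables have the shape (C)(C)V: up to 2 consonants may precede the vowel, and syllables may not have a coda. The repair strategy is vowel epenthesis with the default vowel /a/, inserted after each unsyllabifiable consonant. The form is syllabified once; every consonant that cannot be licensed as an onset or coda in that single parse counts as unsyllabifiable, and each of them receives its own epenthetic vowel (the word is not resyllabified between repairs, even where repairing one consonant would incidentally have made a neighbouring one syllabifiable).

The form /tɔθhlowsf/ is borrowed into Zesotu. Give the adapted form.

Under (C)(C)V, the unsyllabifiable consonants are /θ/, /w/, /s/, /f/ (no codas are permitted; onsets may contain at most 2 consonants).
Epenthesis after each stranded consonant: /θ/ → /θa/, /w/ → /wa/, /s/ → /sa/, /f/ → /fa/.

tɔθahlowasafa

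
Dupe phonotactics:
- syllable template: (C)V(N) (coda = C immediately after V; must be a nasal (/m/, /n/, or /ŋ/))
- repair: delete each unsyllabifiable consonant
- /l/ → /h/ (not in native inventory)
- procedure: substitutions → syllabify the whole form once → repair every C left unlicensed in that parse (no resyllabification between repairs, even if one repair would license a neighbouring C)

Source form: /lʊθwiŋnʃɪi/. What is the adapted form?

Substitution: /l/ → /h/, giving /hʊθwiŋnʃɪi/.
Under (C)V(N), the unsyllabifiable consonants are /θ/, /n/ (only a nasal (/m/, /n/, or /ŋ/) is licensed in coda position; onsets are limited to one consonant).
Deletion applies to /θ/, /n/.

hʊwiŋʃɪi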